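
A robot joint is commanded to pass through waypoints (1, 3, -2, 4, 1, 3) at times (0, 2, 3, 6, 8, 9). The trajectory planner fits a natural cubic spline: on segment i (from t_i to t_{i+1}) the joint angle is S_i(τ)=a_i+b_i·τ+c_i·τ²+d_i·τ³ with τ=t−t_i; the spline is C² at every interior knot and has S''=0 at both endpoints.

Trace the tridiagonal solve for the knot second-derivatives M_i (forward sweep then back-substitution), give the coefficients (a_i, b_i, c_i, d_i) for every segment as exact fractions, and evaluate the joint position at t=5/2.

Δ: Δ0=1, Δ1=-5, Δ2=2, Δ3=-3/2, Δ4=2
row 1: diag=6, rhs=-36; c'=1/6, d'=-6
row 2: denom=8−1·1/6=47/6; d'=(42−1·-6)/(47/6)=288/47
row 3: denom=10−3·18/47=416/47; d'=(-21−3·288/47)/(416/47)=-1851/416
row 4: denom=6−2·47/208=577/104; d'=(21−2·-1851/416)/(577/104)=6219/1154
back: M4=6219/1154
back: M3=-1851/416−47/208·6219/1154=-3270/577
back: M2=288/47−18/47·-3270/577=4788/577
back: M1=-6−1/6·4788/577=-4260/577
M: M0=0, M1=-4260/577, M2=4788/577, M3=-3270/577, M4=6219/1154, M5=0
seg 0: a=1, c=M0/2=0, d=(M1−M0)/(6·2)=-355/577, b=Δ0−h0·(2M0+M1)/6=1997/577
seg 1: a=3, c=M1/2=-2130/577, d=(M2−M1)/(6·1)=1508/577, b=Δ1−h1·(2M1+M2)/6=-2263/577
seg 2: a=-2, c=M2/2=2394/577, d=(M3−M2)/(6·3)=-1343/1731, b=Δ2−h2·(2M2+M3)/6=-1999/577
seg 3: a=4, c=M3/2=-1635/577, d=(M4−M3)/(6·2)=4253/4616, b=Δ3−h3·(2M3+M4)/6=278/577
seg 4: a=1, c=M4/2=6219/2308, d=(M5−M4)/(6·1)=-2073/2308, b=Δ4−h4·(2M4+M5)/6=235/1154
t_q=5/2 → seg 1, τ=1/2; S=3+-2263/577·τ+-2130/577·τ²+1508/577·τ³=511/1154

  seg 0: a=1 b=1997/577 c=0 d=-355/577
  seg 1: a=3 b=-2263/577 c=-2130/577 d=1508/577
  seg 2: a=-2 b=-1999/577 c=2394/577 d=-1343/1731
  seg 3: a=4 b=278/577 c=-1635/577 d=4253/4616
  seg 4: a=1 b=235/1154 c=6219/2308 d=-2073/2308
S(5/2) = 511/1154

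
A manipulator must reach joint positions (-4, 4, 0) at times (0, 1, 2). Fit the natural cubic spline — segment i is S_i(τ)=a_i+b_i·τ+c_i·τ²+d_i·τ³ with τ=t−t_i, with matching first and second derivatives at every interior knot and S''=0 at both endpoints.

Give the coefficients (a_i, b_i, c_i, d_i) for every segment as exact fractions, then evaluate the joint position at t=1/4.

  seg 0: a=-4 b=11 c=0 d=-3
  seg 1: a=4 b=2 c=-9 d=3
S(1/4) = -83/64

Δ: Δ0=8, Δ1=-4
row 1: diag=4, rhs=-72; c'=1/4, d'=-18
back: M1=-18
M: M0=0, M1=-18, M2=0
seg 0: a=-4, c=M0/2=0, d=(M1−M0)/(6·1)=-3, b=Δ0−h0·(2M0+M1)/6=11
seg 1: a=4, c=M1/2=-9, d=(M2−M1)/(6·1)=3, b=Δ1−h1·(2M1+M2)/6=2
t_q=1/4 → seg 0, τ=1/4; S=-4+11·τ+0·τ²+-3·τ³=-83/64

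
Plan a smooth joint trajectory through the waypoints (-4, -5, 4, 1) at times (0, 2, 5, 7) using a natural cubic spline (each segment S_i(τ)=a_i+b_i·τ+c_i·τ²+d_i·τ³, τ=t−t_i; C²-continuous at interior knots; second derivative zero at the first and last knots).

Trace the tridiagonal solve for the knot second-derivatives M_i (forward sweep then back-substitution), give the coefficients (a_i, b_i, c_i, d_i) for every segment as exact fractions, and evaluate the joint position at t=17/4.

  seg 0: a=-4 b=-285/182 c=0 d=97/364
  seg 1: a=-5 b=297/182 c=291/182 d=-8/21
  seg 2: a=4 b=171/182 c=-333/182 d=111/364
S(17/4) = 7067/2912

Δ: Δ0=-1/2, Δ1=3, Δ2=-3/2
row 1: diag=10, rhs=21; c'=3/10, d'=21/10
row 2: denom=10−3·3/10=91/10; d'=(-27−3·21/10)/(91/10)=-333/91
back: M2=-333/91
back: M1=21/10−3/10·-333/91=291/91
M: M0=0, M1=291/91, M2=-333/91, M3=0
seg 0: a=-4, c=M0/2=0, d=(M1−M0)/(6·2)=97/364, b=Δ0−h0·(2M0+M1)/6=-285/182
seg 1: a=-5, c=M1/2=291/182, d=(M2−M1)/(6·3)=-8/21, b=Δ1−h1·(2M1+M2)/6=297/182
seg 2: a=4, c=M2/2=-333/182, d=(M3−M2)/(6·2)=111/364, b=Δ2−h2·(2M2+M3)/6=171/182
t_q=17/4 → seg 1, τ=9/4; S=-5+297/182·τ+291/182·τ²+-8/21·τ³=7067/2912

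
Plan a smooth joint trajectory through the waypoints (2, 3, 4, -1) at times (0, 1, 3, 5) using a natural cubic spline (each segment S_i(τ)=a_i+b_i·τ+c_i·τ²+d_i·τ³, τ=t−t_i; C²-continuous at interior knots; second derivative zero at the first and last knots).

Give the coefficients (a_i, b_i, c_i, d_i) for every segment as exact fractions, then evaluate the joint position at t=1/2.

Δ: Δ0=1, Δ1=1/2, Δ2=-5/2
row 1: diag=6, rhs=-3; c'=1/3, d'=-1/2
row 2: denom=8−2·1/3=22/3; d'=(-18−2·-1/2)/(22/3)=-51/22
back: M2=-51/22
back: M1=-1/2−1/3·-51/22=3/11
M: M0=0, M1=3/11, M2=-51/22, M3=0
seg 0: a=2, c=M0/2=0, d=(M1−M0)/(6·1)=1/22, b=Δ0−h0·(2M0+M1)/6=21/22
seg 1: a=3, c=M1/2=3/22, d=(M2−M1)/(6·2)=-19/88, b=Δ1−h1·(2M1+M2)/6=12/11
seg 2: a=4, c=M2/2=-51/44, d=(M3−M2)/(6·2)=17/88, b=Δ2−h2·(2M2+M3)/6=-21/22
t_q=1/2 → seg 0, τ=1/2; S=2+21/22·τ+0·τ²+1/22·τ³=437/176

  seg 0: a=2 b=21/22 c=0 d=1/22
  seg 1: a=3 b=12/11 c=3/22 d=-19/88
  seg 2: a=4 b=-21/22 c=-51/44 d=17/88
S(1/2) = 437/176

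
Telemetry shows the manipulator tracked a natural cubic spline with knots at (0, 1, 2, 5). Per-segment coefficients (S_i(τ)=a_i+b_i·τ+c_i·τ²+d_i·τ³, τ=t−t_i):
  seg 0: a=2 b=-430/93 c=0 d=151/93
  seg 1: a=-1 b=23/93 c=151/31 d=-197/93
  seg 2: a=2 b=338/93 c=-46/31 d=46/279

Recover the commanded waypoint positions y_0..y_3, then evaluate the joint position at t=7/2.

y_0=2 y_1=-1 y_2=2 y_3=4
S(7/2) = 579/124

y_0 = S_0(0) = a_0 = 2
y_1 = S_1(0) = a_1 = -1
y_2 = S_2(0) = a_2 = 2
y_3 = S_2(3) = 4
t_q=7/2 is in segment 2 (τ=3/2); S_2(τ)=579/124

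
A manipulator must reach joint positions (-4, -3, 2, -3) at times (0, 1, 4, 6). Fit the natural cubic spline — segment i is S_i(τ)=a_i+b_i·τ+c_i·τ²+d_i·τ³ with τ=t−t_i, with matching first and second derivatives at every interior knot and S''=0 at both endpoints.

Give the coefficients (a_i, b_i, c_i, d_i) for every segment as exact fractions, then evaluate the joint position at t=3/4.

  seg 0: a=-4 b=311/426 c=0 d=115/426
  seg 1: a=-3 b=328/213 c=115/142 d=-109/426
  seg 2: a=2 b=-217/426 c=-106/71 d=53/213
S(3/4) = -30341/9088

Δ: Δ0=1, Δ1=5/3, Δ2=-5/2
row 1: diag=8, rhs=4; c'=3/8, d'=1/2
row 2: denom=10−3·3/8=71/8; d'=(-25−3·1/2)/(71/8)=-212/71
back: M2=-212/71
back: M1=1/2−3/8·-212/71=115/71
M: M0=0, M1=115/71, M2=-212/71, M3=0
seg 0: a=-4, c=M0/2=0, d=(M1−M0)/(6·1)=115/426, b=Δ0−h0·(2M0+M1)/6=311/426
seg 1: a=-3, c=M1/2=115/142, d=(M2−M1)/(6·3)=-109/426, b=Δ1−h1·(2M1+M2)/6=328/213
seg 2: a=2, c=M2/2=-106/71, d=(M3−M2)/(6·2)=53/213, b=Δ2−h2·(2M2+M3)/6=-217/426
t_q=3/4 → seg 0, τ=3/4; S=-4+311/426·τ+0·τ²+115/426·τ³=-30341/9088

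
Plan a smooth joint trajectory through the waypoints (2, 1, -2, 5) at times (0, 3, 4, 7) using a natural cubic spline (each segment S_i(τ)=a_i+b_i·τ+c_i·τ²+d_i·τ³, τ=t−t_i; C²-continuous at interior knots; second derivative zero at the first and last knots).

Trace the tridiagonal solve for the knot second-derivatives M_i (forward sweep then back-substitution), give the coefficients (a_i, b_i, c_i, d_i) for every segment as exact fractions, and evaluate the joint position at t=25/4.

  seg 0: a=2 b=59/63 c=0 d=-80/567
  seg 1: a=1 b=-181/63 c=-80/63 d=8/7
  seg 2: a=-2 b=-125/63 c=136/63 d=-136/567
S(25/4) = 97/56

Δ: Δ0=-1/3, Δ1=-3, Δ2=7/3
row 1: diag=8, rhs=-16; c'=1/8, d'=-2
row 2: denom=8−1·1/8=63/8; d'=(32−1·-2)/(63/8)=272/63
back: M2=272/63
back: M1=-2−1/8·272/63=-160/63
M: M0=0, M1=-160/63, M2=272/63, M3=0
seg 0: a=2, c=M0/2=0, d=(M1−M0)/(6·3)=-80/567, b=Δ0−h0·(2M0+M1)/6=59/63
seg 1: a=1, c=M1/2=-80/63, d=(M2−M1)/(6·1)=8/7, b=Δ1−h1·(2M1+M2)/6=-181/63
seg 2: a=-2, c=M2/2=136/63, d=(M3−M2)/(6·3)=-136/567, b=Δ2−h2·(2M2+M3)/6=-125/63
t_q=25/4 → seg 2, τ=9/4; S=-2+-125/63·τ+136/63·τ²+-136/567·τ³=97/56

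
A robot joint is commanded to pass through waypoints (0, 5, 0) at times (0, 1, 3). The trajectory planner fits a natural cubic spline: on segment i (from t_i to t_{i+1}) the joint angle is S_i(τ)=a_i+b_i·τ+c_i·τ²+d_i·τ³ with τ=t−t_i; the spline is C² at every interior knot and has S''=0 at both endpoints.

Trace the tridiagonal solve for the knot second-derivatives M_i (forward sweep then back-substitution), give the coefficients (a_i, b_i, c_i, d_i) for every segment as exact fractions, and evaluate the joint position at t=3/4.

Δ: Δ0=5, Δ1=-5/2
row 1: diag=6, rhs=-45; c'=1/3, d'=-15/2
back: M1=-15/2
M: M0=0, M1=-15/2, M2=0
seg 0: a=0, c=M0/2=0, d=(M1−M0)/(6·1)=-5/4, b=Δ0−h0·(2M0+M1)/6=25/4
seg 1: a=5, c=M1/2=-15/4, d=(M2−M1)/(6·2)=5/8, b=Δ1−h1·(2M1+M2)/6=5/2
t_q=3/4 → seg 0, τ=3/4; S=0+25/4·τ+0·τ²+-5/4·τ³=1065/256

  seg 0: a=0 b=25/4 c=0 d=-5/4
  seg 1: a=5 b=5/2 c=-15/4 d=5/8
S(3/4) = 1065/256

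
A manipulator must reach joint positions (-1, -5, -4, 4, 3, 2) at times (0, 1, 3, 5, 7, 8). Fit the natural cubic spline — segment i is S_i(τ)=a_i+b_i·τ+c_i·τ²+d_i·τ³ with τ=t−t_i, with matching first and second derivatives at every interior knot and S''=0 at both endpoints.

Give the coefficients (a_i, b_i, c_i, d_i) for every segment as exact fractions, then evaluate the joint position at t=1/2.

  seg 0: a=-1 b=-147/32 c=0 d=19/32
  seg 1: a=-5 b=-45/16 c=57/32 d=-1/16
  seg 2: a=-4 b=57/16 c=45/32 d=-19/32
  seg 3: a=4 b=33/16 c=-69/32 d=7/16
  seg 4: a=3 b=-21/16 c=15/32 d=-5/32
S(1/2) = -825/256

Δ: Δ0=-4, Δ1=1/2, Δ2=4, Δ3=-1/2, Δ4=-1
row 1: diag=6, rhs=27; c'=1/3, d'=9/2
row 2: denom=8−2·1/3=22/3; d'=(21−2·9/2)/(22/3)=18/11
row 3: denom=8−2·3/11=82/11; d'=(-27−2·18/11)/(82/11)=-333/82
row 4: denom=6−2·11/41=224/41; d'=(-3−2·-333/82)/(224/41)=15/16
back: M4=15/16
back: M3=-333/82−11/41·15/16=-69/16
back: M2=18/11−3/11·-69/16=45/16
back: M1=9/2−1/3·45/16=57/16
M: M0=0, M1=57/16, M2=45/16, M3=-69/16, M4=15/16, M5=0
seg 0: a=-1, c=M0/2=0, d=(M1−M0)/(6·1)=19/32, b=Δ0−h0·(2M0+M1)/6=-147/32
seg 1: a=-5, c=M1/2=57/32, d=(M2−M1)/(6·2)=-1/16, b=Δ1−h1·(2M1+M2)/6=-45/16
seg 2: a=-4, c=M2/2=45/32, d=(M3−M2)/(6·2)=-19/32, b=Δ2−h2·(2M2+M3)/6=57/16
seg 3: a=4, c=M3/2=-69/32, d=(M4−M3)/(6·2)=7/16, b=Δ3−h3·(2M3+M4)/6=33/16
seg 4: a=3, c=M4/2=15/32, d=(M5−M4)/(6·1)=-5/32, b=Δ4−h4·(2M4+M5)/6=-21/16
t_q=1/2 → seg 0, τ=1/2; S=-1+-147/32·τ+0·τ²+19/32·τ³=-825/256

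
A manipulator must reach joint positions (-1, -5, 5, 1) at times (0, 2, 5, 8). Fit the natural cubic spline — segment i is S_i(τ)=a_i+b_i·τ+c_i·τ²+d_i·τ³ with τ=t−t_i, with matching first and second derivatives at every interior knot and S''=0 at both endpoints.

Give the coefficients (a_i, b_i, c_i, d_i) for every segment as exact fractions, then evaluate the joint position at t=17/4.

  seg 0: a=-1 b=-126/37 c=0 d=13/37
  seg 1: a=-5 b=30/37 c=78/37 d=-422/999
  seg 2: a=5 b=76/37 c=-188/111 d=188/999
S(17/4) = 3179/1184

Δ: Δ0=-2, Δ1=10/3, Δ2=-4/3
row 1: diag=10, rhs=32; c'=3/10, d'=16/5
row 2: denom=12−3·3/10=111/10; d'=(-28−3·16/5)/(111/10)=-376/111
back: M2=-376/111
back: M1=16/5−3/10·-376/111=156/37
M: M0=0, M1=156/37, M2=-376/111, M3=0
seg 0: a=-1, c=M0/2=0, d=(M1−M0)/(6·2)=13/37, b=Δ0−h0·(2M0+M1)/6=-126/37
seg 1: a=-5, c=M1/2=78/37, d=(M2−M1)/(6·3)=-422/999, b=Δ1−h1·(2M1+M2)/6=30/37
seg 2: a=5, c=M2/2=-188/111, d=(M3−M2)/(6·3)=188/999, b=Δ2−h2·(2M2+M3)/6=76/37
t_q=17/4 → seg 1, τ=9/4; S=-5+30/37·τ+78/37·τ²+-422/999·τ³=3179/1184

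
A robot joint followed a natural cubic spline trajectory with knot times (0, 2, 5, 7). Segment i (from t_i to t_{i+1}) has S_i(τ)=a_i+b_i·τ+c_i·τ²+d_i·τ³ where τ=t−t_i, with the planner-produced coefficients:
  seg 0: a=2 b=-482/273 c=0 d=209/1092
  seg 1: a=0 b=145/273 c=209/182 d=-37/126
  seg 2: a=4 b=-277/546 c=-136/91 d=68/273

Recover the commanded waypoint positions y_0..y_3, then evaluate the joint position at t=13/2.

y_0 = S_0(0) = a_0 = 2
y_1 = S_1(0) = a_1 = 0
y_2 = S_2(0) = a_2 = 4
y_3 = S_2(2) = -1
t_q=13/2 is in segment 2 (τ=3/2); S_2(τ)=261/364

y_0=2 y_1=0 y_2=4 y_3=-1
S(13/2) = 261/364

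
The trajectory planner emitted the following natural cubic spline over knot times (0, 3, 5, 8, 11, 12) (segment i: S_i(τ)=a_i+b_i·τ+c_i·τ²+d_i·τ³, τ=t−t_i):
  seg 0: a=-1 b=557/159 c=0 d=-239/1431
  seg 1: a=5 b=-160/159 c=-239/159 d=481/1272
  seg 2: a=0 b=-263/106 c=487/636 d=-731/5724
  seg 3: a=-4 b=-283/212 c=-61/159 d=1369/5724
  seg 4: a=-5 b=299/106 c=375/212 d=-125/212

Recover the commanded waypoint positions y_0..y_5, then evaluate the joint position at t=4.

y_0=-1 y_1=5 y_2=0 y_3=-4 y_4=-5 y_5=-1
S(4) = 3649/1272

y_0 = S_0(0) = a_0 = -1
y_1 = S_1(0) = a_1 = 5
y_2 = S_2(0) = a_2 = 0
y_3 = S_3(0) = a_3 = -4
y_4 = S_4(0) = a_4 = -5
y_5 = S_4(1) = -1
t_q=4 is in segment 1 (τ=1); S_1(τ)=3649/1272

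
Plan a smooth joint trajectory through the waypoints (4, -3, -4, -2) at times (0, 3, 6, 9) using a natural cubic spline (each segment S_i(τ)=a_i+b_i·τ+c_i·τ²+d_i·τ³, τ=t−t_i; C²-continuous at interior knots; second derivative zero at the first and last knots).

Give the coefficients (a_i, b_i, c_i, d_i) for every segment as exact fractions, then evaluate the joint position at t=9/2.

  seg 0: a=4 b=-14/5 c=0 d=7/135
  seg 1: a=-3 b=-7/5 c=7/15 d=-1/27
  seg 2: a=-4 b=2/5 c=2/15 d=-2/135
S(9/2) = -167/40

Δ: Δ0=-7/3, Δ1=-1/3, Δ2=2/3
row 1: diag=12, rhs=12; c'=1/4, d'=1
row 2: denom=12−3·1/4=45/4; d'=(6−3·1)/(45/4)=4/15
back: M2=4/15
back: M1=1−1/4·4/15=14/15
M: M0=0, M1=14/15, M2=4/15, M3=0
seg 0: a=4, c=M0/2=0, d=(M1−M0)/(6·3)=7/135, b=Δ0−h0·(2M0+M1)/6=-14/5
seg 1: a=-3, c=M1/2=7/15, d=(M2−M1)/(6·3)=-1/27, b=Δ1−h1·(2M1+M2)/6=-7/5
seg 2: a=-4, c=M2/2=2/15, d=(M3−M2)/(6·3)=-2/135, b=Δ2−h2·(2M2+M3)/6=2/5
t_q=9/2 → seg 1, τ=3/2; S=-3+-7/5·τ+7/15·τ²+-1/27·τ³=-167/40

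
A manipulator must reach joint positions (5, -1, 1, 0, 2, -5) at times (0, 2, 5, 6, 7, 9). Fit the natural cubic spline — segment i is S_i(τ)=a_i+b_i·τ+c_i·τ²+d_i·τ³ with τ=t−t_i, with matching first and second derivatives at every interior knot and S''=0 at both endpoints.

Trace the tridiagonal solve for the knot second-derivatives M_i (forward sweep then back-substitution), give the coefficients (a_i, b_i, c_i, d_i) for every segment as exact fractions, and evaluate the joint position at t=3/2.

Δ: Δ0=-3, Δ1=2/3, Δ2=-1, Δ3=2, Δ4=-7/2
row 1: diag=10, rhs=22; c'=3/10, d'=11/5
row 2: denom=8−3·3/10=71/10; d'=(-10−3·11/5)/(71/10)=-166/71
row 3: denom=4−1·10/71=274/71; d'=(18−1·-166/71)/(274/71)=722/137
row 4: denom=6−1·71/274=1573/274; d'=(-33−1·722/137)/(1573/274)=-10486/1573
back: M4=-10486/1573
back: M3=722/137−71/274·-10486/1573=11007/1573
back: M2=-166/71−10/71·11007/1573=-5228/1573
back: M1=11/5−3/10·-5228/1573=5029/1573
M: M0=0, M1=5029/1573, M2=-5228/1573, M3=11007/1573, M4=-10486/1573, M5=0
seg 0: a=5, c=M0/2=0, d=(M1−M0)/(6·2)=5029/18876, b=Δ0−h0·(2M0+M1)/6=-19186/4719
seg 1: a=-1, c=M1/2=5029/3146, d=(M2−M1)/(6·3)=-263/726, b=Δ1−h1·(2M1+M2)/6=-4099/4719
seg 2: a=1, c=M2/2=-2614/1573, d=(M3−M2)/(6·1)=16235/9438, b=Δ2−h2·(2M2+M3)/6=-9989/9438
seg 3: a=0, c=M3/2=11007/3146, d=(M4−M3)/(6·1)=-21493/9438, b=Δ3−h3·(2M3+M4)/6=334/429
seg 4: a=2, c=M4/2=-5243/1573, d=(M5−M4)/(6·2)=5243/9438, b=Δ4−h4·(2M4+M5)/6=8911/9438
t_q=3/2 → seg 0, τ=3/2; S=5+-19186/4719·τ+0·τ²+5029/18876·τ³=-10035/50336

  seg 0: a=5 b=-19186/4719 c=0 d=5029/18876
  seg 1: a=-1 b=-4099/4719 c=5029/3146 d=-263/726
  seg 2: a=1 b=-9989/9438 c=-2614/1573 d=16235/9438
  seg 3: a=0 b=334/429 c=11007/3146 d=-21493/9438
  seg 4: a=2 b=8911/9438 c=-5243/1573 d=5243/9438
S(3/2) = -10035/50336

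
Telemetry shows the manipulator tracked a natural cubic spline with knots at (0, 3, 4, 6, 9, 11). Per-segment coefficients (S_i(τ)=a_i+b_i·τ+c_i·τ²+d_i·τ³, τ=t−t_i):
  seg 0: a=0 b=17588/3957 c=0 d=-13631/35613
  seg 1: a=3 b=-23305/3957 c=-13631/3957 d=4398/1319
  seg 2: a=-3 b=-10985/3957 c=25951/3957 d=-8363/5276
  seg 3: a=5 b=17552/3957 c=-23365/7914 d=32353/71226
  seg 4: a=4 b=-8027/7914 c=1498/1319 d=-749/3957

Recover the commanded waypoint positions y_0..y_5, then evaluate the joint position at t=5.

y_0 = S_0(0) = a_0 = 0
y_1 = S_1(0) = a_1 = 3
y_2 = S_2(0) = a_2 = -3
y_3 = S_3(0) = a_3 = 5
y_4 = S_4(0) = a_4 = 4
y_5 = S_4(2) = 5
t_q=5 is in segment 2 (τ=1); S_2(τ)=-12709/15828

y_0=0 y_1=3 y_2=-3 y_3=5 y_4=4 y_5=5
S(5) = -12709/15828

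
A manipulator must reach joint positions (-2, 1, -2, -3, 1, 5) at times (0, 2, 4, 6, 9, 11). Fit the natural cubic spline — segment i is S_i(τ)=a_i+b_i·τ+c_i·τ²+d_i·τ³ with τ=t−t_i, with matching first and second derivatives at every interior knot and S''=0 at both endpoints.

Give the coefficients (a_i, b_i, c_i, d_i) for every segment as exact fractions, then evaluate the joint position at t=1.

Δ: Δ0=3/2, Δ1=-3/2, Δ2=-1/2, Δ3=4/3, Δ4=2
row 1: diag=8, rhs=-18; c'=1/4, d'=-9/4
row 2: denom=8−2·1/4=15/2; d'=(6−2·-9/4)/(15/2)=7/5
row 3: denom=10−2·4/15=142/15; d'=(11−2·7/5)/(142/15)=123/142
row 4: denom=10−3·45/142=1285/142; d'=(4−3·123/142)/(1285/142)=199/1285
back: M4=199/1285
back: M3=123/142−45/142·199/1285=210/257
back: M2=7/5−4/15·210/257=1519/1285
back: M1=-9/4−1/4·1519/1285=-3271/1285
M: M0=0, M1=-3271/1285, M2=1519/1285, M3=210/257, M4=199/1285, M5=0
seg 0: a=-2, c=M0/2=0, d=(M1−M0)/(6·2)=-3271/15420, b=Δ0−h0·(2M0+M1)/6=18107/7710
seg 1: a=1, c=M1/2=-3271/2570, d=(M2−M1)/(6·2)=479/1542, b=Δ1−h1·(2M1+M2)/6=-1519/7710
seg 2: a=-2, c=M2/2=1519/2570, d=(M3−M2)/(6·2)=-469/15420, b=Δ2−h2·(2M2+M3)/6=-12031/7710
seg 3: a=-3, c=M3/2=105/257, d=(M4−M3)/(6·3)=-851/23130, b=Δ3−h3·(2M3+M4)/6=3383/7710
seg 4: a=1, c=M4/2=199/2570, d=(M5−M4)/(6·2)=-199/15420, b=Δ4−h4·(2M4+M5)/6=7312/3855
t_q=1 → seg 0, τ=1; S=-2+18107/7710·τ+0·τ²+-3271/15420·τ³=701/5140

  seg 0: a=-2 b=18107/7710 c=0 d=-3271/15420
  seg 1: a=1 b=-1519/7710 c=-3271/2570 d=479/1542
  seg 2: a=-2 b=-12031/7710 c=1519/2570 d=-469/15420
  seg 3: a=-3 b=3383/7710 c=105/257 d=-851/23130
  seg 4: a=1 b=7312/3855 c=199/2570 d=-199/15420
S(1) = 701/5140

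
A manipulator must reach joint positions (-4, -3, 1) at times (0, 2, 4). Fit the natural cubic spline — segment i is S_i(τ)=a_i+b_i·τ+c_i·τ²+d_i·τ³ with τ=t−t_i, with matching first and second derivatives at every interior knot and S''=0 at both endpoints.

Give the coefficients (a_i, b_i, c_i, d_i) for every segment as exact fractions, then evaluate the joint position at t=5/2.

Δ: Δ0=1/2, Δ1=2
row 1: diag=8, rhs=9; c'=1/4, d'=9/8
back: M1=9/8
M: M0=0, M1=9/8, M2=0
seg 0: a=-4, c=M0/2=0, d=(M1−M0)/(6·2)=3/32, b=Δ0−h0·(2M0+M1)/6=1/8
seg 1: a=-3, c=M1/2=9/16, d=(M2−M1)/(6·2)=-3/32, b=Δ1−h1·(2M1+M2)/6=5/4
t_q=5/2 → seg 1, τ=1/2; S=-3+5/4·τ+9/16·τ²+-3/32·τ³=-575/256

  seg 0: a=-4 b=1/8 c=0 d=3/32
  seg 1: a=-3 b=5/4 c=9/16 d=-3/32
S(5/2) = -575/256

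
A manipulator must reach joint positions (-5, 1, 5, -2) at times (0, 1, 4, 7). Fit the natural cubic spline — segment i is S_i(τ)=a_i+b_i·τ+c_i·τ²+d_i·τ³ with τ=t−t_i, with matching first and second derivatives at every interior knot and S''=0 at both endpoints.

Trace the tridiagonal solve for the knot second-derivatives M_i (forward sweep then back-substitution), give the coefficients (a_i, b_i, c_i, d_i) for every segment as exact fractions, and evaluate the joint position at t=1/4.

  seg 0: a=-5 b=189/29 c=0 d=-15/29
  seg 1: a=1 b=144/29 c=-45/29 d=89/783
  seg 2: a=5 b=-37/29 c=-46/87 d=46/783
S(1/4) = -6271/1856

Δ: Δ0=6, Δ1=4/3, Δ2=-7/3
row 1: diag=8, rhs=-28; c'=3/8, d'=-7/2
row 2: denom=12−3·3/8=87/8; d'=(-22−3·-7/2)/(87/8)=-92/87
back: M2=-92/87
back: M1=-7/2−3/8·-92/87=-90/29
M: M0=0, M1=-90/29, M2=-92/87, M3=0
seg 0: a=-5, c=M0/2=0, d=(M1−M0)/(6·1)=-15/29, b=Δ0−h0·(2M0+M1)/6=189/29
seg 1: a=1, c=M1/2=-45/29, d=(M2−M1)/(6·3)=89/783, b=Δ1−h1·(2M1+M2)/6=144/29
seg 2: a=5, c=M2/2=-46/87, d=(M3−M2)/(6·3)=46/783, b=Δ2−h2·(2M2+M3)/6=-37/29
t_q=1/4 → seg 0, τ=1/4; S=-5+189/29·τ+0·τ²+-15/29·τ³=-6271/1856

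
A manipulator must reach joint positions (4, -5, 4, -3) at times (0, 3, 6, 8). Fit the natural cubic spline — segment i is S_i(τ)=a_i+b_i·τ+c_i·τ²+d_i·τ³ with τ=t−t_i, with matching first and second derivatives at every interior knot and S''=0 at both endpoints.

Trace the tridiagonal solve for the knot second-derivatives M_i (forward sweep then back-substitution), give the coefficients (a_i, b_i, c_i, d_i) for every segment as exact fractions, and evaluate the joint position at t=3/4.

  seg 0: a=4 b=-381/74 c=0 d=53/222
  seg 1: a=-5 b=48/37 c=159/74 d=-39/74
  seg 2: a=4 b=-3/74 c=-96/37 d=16/37
S(3/4) = 1133/4736

Δ: Δ0=-3, Δ1=3, Δ2=-7/2
row 1: diag=12, rhs=36; c'=1/4, d'=3
row 2: denom=10−3·1/4=37/4; d'=(-39−3·3)/(37/4)=-192/37
back: M2=-192/37
back: M1=3−1/4·-192/37=159/37
M: M0=0, M1=159/37, M2=-192/37, M3=0
seg 0: a=4, c=M0/2=0, d=(M1−M0)/(6·3)=53/222, b=Δ0−h0·(2M0+M1)/6=-381/74
seg 1: a=-5, c=M1/2=159/74, d=(M2−M1)/(6·3)=-39/74, b=Δ1−h1·(2M1+M2)/6=48/37
seg 2: a=4, c=M2/2=-96/37, d=(M3−M2)/(6·2)=16/37, b=Δ2−h2·(2M2+M3)/6=-3/74
t_q=3/4 → seg 0, τ=3/4; S=4+-381/74·τ+0·τ²+53/222·τ³=1133/4736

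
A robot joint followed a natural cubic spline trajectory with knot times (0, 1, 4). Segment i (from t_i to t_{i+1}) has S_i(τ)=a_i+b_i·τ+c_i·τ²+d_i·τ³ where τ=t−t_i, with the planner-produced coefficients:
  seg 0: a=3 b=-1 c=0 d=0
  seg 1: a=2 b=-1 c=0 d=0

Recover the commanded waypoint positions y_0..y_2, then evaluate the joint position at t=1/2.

y_0 = S_0(0) = a_0 = 3
y_1 = S_1(0) = a_1 = 2
y_2 = S_1(3) = -1
t_q=1/2 is in segment 0 (τ=1/2); S_0(τ)=5/2

y_0=3 y_1=2 y_2=-1
S(1/2) = 5/2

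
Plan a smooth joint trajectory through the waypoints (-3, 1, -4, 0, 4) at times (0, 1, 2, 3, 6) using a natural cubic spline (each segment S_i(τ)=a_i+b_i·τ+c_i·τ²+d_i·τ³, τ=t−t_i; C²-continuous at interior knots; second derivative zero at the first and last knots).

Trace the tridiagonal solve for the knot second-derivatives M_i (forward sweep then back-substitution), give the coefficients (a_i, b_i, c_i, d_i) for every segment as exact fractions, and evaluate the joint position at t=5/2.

Δ: Δ0=4, Δ1=-5, Δ2=4, Δ3=4/3
row 1: diag=4, rhs=-54; c'=1/4, d'=-27/2
row 2: denom=4−1·1/4=15/4; d'=(54−1·-27/2)/(15/4)=18
row 3: denom=8−1·4/15=116/15; d'=(-16−1·18)/(116/15)=-255/58
back: M3=-255/58
back: M2=18−4/15·-255/58=556/29
back: M1=-27/2−1/4·556/29=-1061/58
M: M0=0, M1=-1061/58, M2=556/29, M3=-255/58, M4=0
seg 0: a=-3, c=M0/2=0, d=(M1−M0)/(6·1)=-1061/348, b=Δ0−h0·(2M0+M1)/6=2453/348
seg 1: a=1, c=M1/2=-1061/116, d=(M2−M1)/(6·1)=2173/348, b=Δ1−h1·(2M1+M2)/6=-365/174
seg 2: a=-4, c=M2/2=278/29, d=(M3−M2)/(6·1)=-1367/348, b=Δ2−h2·(2M2+M3)/6=-577/348
seg 3: a=0, c=M3/2=-255/116, d=(M4−M3)/(6·3)=85/348, b=Δ3−h3·(2M3+M4)/6=997/174
t_q=5/2 → seg 2, τ=1/2; S=-4+-577/348·τ+278/29·τ²+-1367/348·τ³=-2713/928

  seg 0: a=-3 b=2453/348 c=0 d=-1061/348
  seg 1: a=1 b=-365/174 c=-1061/116 d=2173/348
  seg 2: a=-4 b=-577/348 c=278/29 d=-1367/348
  seg 3: a=0 b=997/174 c=-255/116 d=85/348
S(5/2) = -2713/928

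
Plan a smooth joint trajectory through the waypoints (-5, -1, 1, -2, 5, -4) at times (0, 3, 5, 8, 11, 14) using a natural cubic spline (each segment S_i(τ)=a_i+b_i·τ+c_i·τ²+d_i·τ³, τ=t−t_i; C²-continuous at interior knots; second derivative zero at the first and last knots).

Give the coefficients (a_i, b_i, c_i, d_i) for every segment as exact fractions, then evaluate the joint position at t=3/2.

  seg 0: a=-5 b=73/60 c=0 d=7/540
  seg 1: a=-1 b=47/30 c=7/60 d=-1/5
  seg 2: a=1 b=-11/30 c=-13/12 d=157/540
  seg 3: a=-2 b=59/60 c=23/15 d=-13/36
  seg 4: a=5 b=13/30 c=-103/60 d=103/540
S(3/2) = -501/160

Δ: Δ0=4/3, Δ1=1, Δ2=-1, Δ3=7/3, Δ4=-3
row 1: diag=10, rhs=-2; c'=1/5, d'=-1/5
row 2: denom=10−2·1/5=48/5; d'=(-12−2·-1/5)/(48/5)=-29/24
row 3: denom=12−3·5/16=177/16; d'=(20−3·-29/24)/(177/16)=126/59
row 4: denom=12−3·16/59=660/59; d'=(-32−3·126/59)/(660/59)=-103/30
back: M4=-103/30
back: M3=126/59−16/59·-103/30=46/15
back: M2=-29/24−5/16·46/15=-13/6
back: M1=-1/5−1/5·-13/6=7/30
M: M0=0, M1=7/30, M2=-13/6, M3=46/15, M4=-103/30, M5=0
seg 0: a=-5, c=M0/2=0, d=(M1−M0)/(6·3)=7/540, b=Δ0−h0·(2M0+M1)/6=73/60
seg 1: a=-1, c=M1/2=7/60, d=(M2−M1)/(6·2)=-1/5, b=Δ1−h1·(2M1+M2)/6=47/30
seg 2: a=1, c=M2/2=-13/12, d=(M3−M2)/(6·3)=157/540, b=Δ2−h2·(2M2+M3)/6=-11/30
seg 3: a=-2, c=M3/2=23/15, d=(M4−M3)/(6·3)=-13/36, b=Δ3−h3·(2M3+M4)/6=59/60
seg 4: a=5, c=M4/2=-103/60, d=(M5−M4)/(6·3)=103/540, b=Δ4−h4·(2M4+M5)/6=13/30
t_q=3/2 → seg 0, τ=3/2; S=-5+73/60·τ+0·τ²+7/540·τ³=-501/160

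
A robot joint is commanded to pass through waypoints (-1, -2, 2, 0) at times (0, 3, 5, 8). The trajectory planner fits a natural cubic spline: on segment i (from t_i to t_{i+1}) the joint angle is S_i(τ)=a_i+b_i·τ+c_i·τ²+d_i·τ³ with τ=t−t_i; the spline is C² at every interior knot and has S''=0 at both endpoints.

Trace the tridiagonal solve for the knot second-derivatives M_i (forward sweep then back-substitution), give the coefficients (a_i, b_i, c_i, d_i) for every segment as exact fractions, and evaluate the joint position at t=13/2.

  seg 0: a=-1 b=-59/48 c=0 d=43/432
  seg 1: a=-2 b=35/24 c=43/48 d=-5/16
  seg 2: a=2 b=31/24 c=-47/48 d=47/432
S(13/2) = 269/128

Δ: Δ0=-1/3, Δ1=2, Δ2=-2/3
row 1: diag=10, rhs=14; c'=1/5, d'=7/5
row 2: denom=10−2·1/5=48/5; d'=(-16−2·7/5)/(48/5)=-47/24
back: M2=-47/24
back: M1=7/5−1/5·-47/24=43/24
M: M0=0, M1=43/24, M2=-47/24, M3=0
seg 0: a=-1, c=M0/2=0, d=(M1−M0)/(6·3)=43/432, b=Δ0−h0·(2M0+M1)/6=-59/48
seg 1: a=-2, c=M1/2=43/48, d=(M2−M1)/(6·2)=-5/16, b=Δ1−h1·(2M1+M2)/6=35/24
seg 2: a=2, c=M2/2=-47/48, d=(M3−M2)/(6·3)=47/432, b=Δ2−h2·(2M2+M3)/6=31/24
t_q=13/2 → seg 2, τ=3/2; S=2+31/24·τ+-47/48·τ²+47/432·τ³=269/128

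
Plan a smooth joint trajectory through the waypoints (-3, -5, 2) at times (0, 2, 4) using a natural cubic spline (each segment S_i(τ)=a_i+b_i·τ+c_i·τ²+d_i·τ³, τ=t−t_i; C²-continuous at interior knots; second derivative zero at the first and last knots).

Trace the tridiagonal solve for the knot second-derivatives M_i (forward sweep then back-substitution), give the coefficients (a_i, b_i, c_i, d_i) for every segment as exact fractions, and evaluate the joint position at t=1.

Δ: Δ0=-1, Δ1=7/2
row 1: diag=8, rhs=27; c'=1/4, d'=27/8
back: M1=27/8
M: M0=0, M1=27/8, M2=0
seg 0: a=-3, c=M0/2=0, d=(M1−M0)/(6·2)=9/32, b=Δ0−h0·(2M0+M1)/6=-17/8
seg 1: a=-5, c=M1/2=27/16, d=(M2−M1)/(6·2)=-9/32, b=Δ1−h1·(2M1+M2)/6=5/4
t_q=1 → seg 0, τ=1; S=-3+-17/8·τ+0·τ²+9/32·τ³=-155/32

  seg 0: a=-3 b=-17/8 c=0 d=9/32
  seg 1: a=-5 b=5/4 c=27/16 d=-9/32
S(1) = -155/32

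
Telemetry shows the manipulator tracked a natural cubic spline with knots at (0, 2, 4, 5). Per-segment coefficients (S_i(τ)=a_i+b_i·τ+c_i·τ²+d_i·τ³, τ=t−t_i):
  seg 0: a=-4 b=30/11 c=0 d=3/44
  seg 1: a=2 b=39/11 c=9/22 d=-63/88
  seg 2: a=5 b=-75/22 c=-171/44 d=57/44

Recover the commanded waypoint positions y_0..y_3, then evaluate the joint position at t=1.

y_0 = S_0(0) = a_0 = -4
y_1 = S_1(0) = a_1 = 2
y_2 = S_2(0) = a_2 = 5
y_3 = S_2(1) = -1
t_q=1 is in segment 0 (τ=1); S_0(τ)=-53/44

y_0=-4 y_1=2 y_2=5 y_3=-1
S(1) = -53/44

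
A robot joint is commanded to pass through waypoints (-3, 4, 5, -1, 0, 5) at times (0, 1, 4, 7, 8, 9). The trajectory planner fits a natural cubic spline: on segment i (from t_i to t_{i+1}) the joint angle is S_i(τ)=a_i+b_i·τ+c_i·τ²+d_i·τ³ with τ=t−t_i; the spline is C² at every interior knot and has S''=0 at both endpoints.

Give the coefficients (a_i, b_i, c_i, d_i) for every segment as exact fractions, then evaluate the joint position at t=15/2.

  seg 0: a=-3 b=18814/2409 c=0 d=-1951/2409
  seg 1: a=4 b=12961/2409 c=-1951/803 d=491/1971
  seg 2: a=5 b=-5954/2409 c=-452/2409 d=2492/21681
  seg 3: a=-1 b=-1190/2409 c=680/803 d=1559/2409
  seg 4: a=0 b=7567/2409 c=2239/803 d=-2239/2409
S(15/2) = -6131/6424

Δ: Δ0=7, Δ1=1/3, Δ2=-2, Δ3=1, Δ4=5
row 1: diag=8, rhs=-40; c'=3/8, d'=-5
row 2: denom=12−3·3/8=87/8; d'=(-14−3·-5)/(87/8)=8/87
row 3: denom=8−3·8/29=208/29; d'=(18−3·8/87)/(208/29)=257/104
row 4: denom=4−1·29/208=803/208; d'=(24−1·257/104)/(803/208)=4478/803
back: M4=4478/803
back: M3=257/104−29/208·4478/803=1360/803
back: M2=8/87−8/29·1360/803=-904/2409
back: M1=-5−3/8·-904/2409=-3902/803
M: M0=0, M1=-3902/803, M2=-904/2409, M3=1360/803, M4=4478/803, M5=0
seg 0: a=-3, c=M0/2=0, d=(M1−M0)/(6·1)=-1951/2409, b=Δ0−h0·(2M0+M1)/6=18814/2409
seg 1: a=4, c=M1/2=-1951/803, d=(M2−M1)/(6·3)=491/1971, b=Δ1−h1·(2M1+M2)/6=12961/2409
seg 2: a=5, c=M2/2=-452/2409, d=(M3−M2)/(6·3)=2492/21681, b=Δ2−h2·(2M2+M3)/6=-5954/2409
seg 3: a=-1, c=M3/2=680/803, d=(M4−M3)/(6·1)=1559/2409, b=Δ3−h3·(2M3+M4)/6=-1190/2409
seg 4: a=0, c=M4/2=2239/803, d=(M5−M4)/(6·1)=-2239/2409, b=Δ4−h4·(2M4+M5)/6=7567/2409
t_q=15/2 → seg 3, τ=1/2; S=-1+-1190/2409·τ+680/803·τ²+1559/2409·τ³=-6131/6424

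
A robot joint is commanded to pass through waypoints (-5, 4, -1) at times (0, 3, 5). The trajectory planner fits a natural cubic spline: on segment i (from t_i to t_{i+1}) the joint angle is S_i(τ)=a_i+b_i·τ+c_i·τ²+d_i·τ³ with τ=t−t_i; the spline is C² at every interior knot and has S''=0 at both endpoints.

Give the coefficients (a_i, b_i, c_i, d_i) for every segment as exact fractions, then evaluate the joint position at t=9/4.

Δ: Δ0=3, Δ1=-5/2
row 1: diag=10, rhs=-33; c'=1/5, d'=-33/10
back: M1=-33/10
M: M0=0, M1=-33/10, M2=0
seg 0: a=-5, c=M0/2=0, d=(M1−M0)/(6·3)=-11/60, b=Δ0−h0·(2M0+M1)/6=93/20
seg 1: a=4, c=M1/2=-33/20, d=(M2−M1)/(6·2)=11/40, b=Δ1−h1·(2M1+M2)/6=-3/10
t_q=9/4 → seg 0, τ=9/4; S=-5+93/20·τ+0·τ²+-11/60·τ³=4319/1280

  seg 0: a=-5 b=93/20 c=0 d=-11/60
  seg 1: a=4 b=-3/10 c=-33/20 d=11/40
S(9/4) = 4319/1280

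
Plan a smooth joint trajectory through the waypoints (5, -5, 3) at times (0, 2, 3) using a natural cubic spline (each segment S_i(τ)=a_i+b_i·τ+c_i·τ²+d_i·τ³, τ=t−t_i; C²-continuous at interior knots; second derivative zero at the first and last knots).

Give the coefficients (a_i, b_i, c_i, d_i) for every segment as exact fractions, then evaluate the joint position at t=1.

  seg 0: a=5 b=-28/3 c=0 d=13/12
  seg 1: a=-5 b=11/3 c=13/2 d=-13/6
S(1) = -13/4

Δ: Δ0=-5, Δ1=8
row 1: diag=6, rhs=78; c'=1/6, d'=13
back: M1=13
M: M0=0, M1=13, M2=0
seg 0: a=5, c=M0/2=0, d=(M1−M0)/(6·2)=13/12, b=Δ0−h0·(2M0+M1)/6=-28/3
seg 1: a=-5, c=M1/2=13/2, d=(M2−M1)/(6·1)=-13/6, b=Δ1−h1·(2M1+M2)/6=11/3
t_q=1 → seg 0, τ=1; S=5+-28/3·τ+0·τ²+13/12·τ³=-13/4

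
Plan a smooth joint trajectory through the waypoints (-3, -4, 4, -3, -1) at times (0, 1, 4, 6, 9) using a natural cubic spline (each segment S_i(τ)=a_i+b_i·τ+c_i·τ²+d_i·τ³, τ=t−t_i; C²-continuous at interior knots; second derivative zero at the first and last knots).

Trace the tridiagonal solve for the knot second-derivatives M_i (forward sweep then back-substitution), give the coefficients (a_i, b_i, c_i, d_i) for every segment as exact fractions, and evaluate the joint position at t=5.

Δ: Δ0=-1, Δ1=8/3, Δ2=-7/2, Δ3=2/3
row 1: diag=8, rhs=22; c'=3/8, d'=11/4
row 2: denom=10−3·3/8=71/8; d'=(-37−3·11/4)/(71/8)=-362/71
row 3: denom=10−2·16/71=678/71; d'=(25−2·-362/71)/(678/71)=833/226
back: M3=833/226
back: M2=-362/71−16/71·833/226=-670/113
back: M1=11/4−3/8·-670/113=562/113
M: M0=0, M1=562/113, M2=-670/113, M3=833/226, M4=0
seg 0: a=-3, c=M0/2=0, d=(M1−M0)/(6·1)=281/339, b=Δ0−h0·(2M0+M1)/6=-620/339
seg 1: a=-4, c=M1/2=281/113, d=(M2−M1)/(6·3)=-616/1017, b=Δ1−h1·(2M1+M2)/6=223/339
seg 2: a=4, c=M2/2=-335/113, d=(M3−M2)/(6·2)=2173/2712, b=Δ2−h2·(2M2+M3)/6=-263/339
seg 3: a=-3, c=M3/2=833/452, d=(M4−M3)/(6·3)=-833/4068, b=Δ3−h3·(2M3+M4)/6=-2047/678
t_q=5 → seg 2, τ=1; S=4+-263/339·τ+-335/113·τ²+2173/2712·τ³=959/904

  seg 0: a=-3 b=-620/339 c=0 d=281/339
  seg 1: a=-4 b=223/339 c=281/113 d=-616/1017
  seg 2: a=4 b=-263/339 c=-335/113 d=2173/2712
  seg 3: a=-3 b=-2047/678 c=833/452 d=-833/4068
S(5) = 959/904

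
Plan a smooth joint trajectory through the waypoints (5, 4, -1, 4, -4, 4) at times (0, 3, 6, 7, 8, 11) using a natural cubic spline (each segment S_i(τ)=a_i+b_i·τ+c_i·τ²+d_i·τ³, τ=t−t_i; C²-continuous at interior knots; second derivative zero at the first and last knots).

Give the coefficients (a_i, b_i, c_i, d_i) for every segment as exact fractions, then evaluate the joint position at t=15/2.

  seg 0: a=5 b=995/867 c=0 d=-428/2601
  seg 1: a=4 b=-2857/867 c=-428/289 d=5264/7803
  seg 2: a=-1 b=5231/867 c=3980/867 d=-4876/867
  seg 3: a=4 b=-479/289 c=-10648/867 d=5149/867
  seg 4: a=-4 b=-7286/867 c=4799/867 d=-4799/7803
S(15/2) = 5849/6936

Δ: Δ0=-1/3, Δ1=-5/3, Δ2=5, Δ3=-8, Δ4=8/3
row 1: diag=12, rhs=-8; c'=1/4, d'=-2/3
row 2: denom=8−3·1/4=29/4; d'=(40−3·-2/3)/(29/4)=168/29
row 3: denom=4−1·4/29=112/29; d'=(-78−1·168/29)/(112/29)=-1215/56
row 4: denom=8−1·29/112=867/112; d'=(64−1·-1215/56)/(867/112)=9598/867
back: M4=9598/867
back: M3=-1215/56−29/112·9598/867=-21296/867
back: M2=168/29−4/29·-21296/867=7960/867
back: M1=-2/3−1/4·7960/867=-856/289
M: M0=0, M1=-856/289, M2=7960/867, M3=-21296/867, M4=9598/867, M5=0
seg 0: a=5, c=M0/2=0, d=(M1−M0)/(6·3)=-428/2601, b=Δ0−h0·(2M0+M1)/6=995/867
seg 1: a=4, c=M1/2=-428/289, d=(M2−M1)/(6·3)=5264/7803, b=Δ1−h1·(2M1+M2)/6=-2857/867
seg 2: a=-1, c=M2/2=3980/867, d=(M3−M2)/(6·1)=-4876/867, b=Δ2−h2·(2M2+M3)/6=5231/867
seg 3: a=4, c=M3/2=-10648/867, d=(M4−M3)/(6·1)=5149/867, b=Δ3−h3·(2M3+M4)/6=-479/289
seg 4: a=-4, c=M4/2=4799/867, d=(M5−M4)/(6·3)=-4799/7803, b=Δ4−h4·(2M4+M5)/6=-7286/867
t_q=15/2 → seg 3, τ=1/2; S=4+-479/289·τ+-10648/867·τ²+5149/867·τ³=5849/6936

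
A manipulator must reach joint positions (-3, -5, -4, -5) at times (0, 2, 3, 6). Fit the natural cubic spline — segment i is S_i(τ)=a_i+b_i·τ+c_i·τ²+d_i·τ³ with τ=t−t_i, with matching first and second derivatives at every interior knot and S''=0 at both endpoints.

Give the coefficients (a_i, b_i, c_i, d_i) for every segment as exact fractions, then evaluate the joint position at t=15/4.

  seg 0: a=-3 b=-245/141 c=0 d=26/141
  seg 1: a=-5 b=67/141 c=52/47 d=-82/141
  seg 2: a=-4 b=133/141 c=-30/47 d=10/141
S(15/4) = -5447/1504

Δ: Δ0=-1, Δ1=1, Δ2=-1/3
row 1: diag=6, rhs=12; c'=1/6, d'=2
row 2: denom=8−1·1/6=47/6; d'=(-8−1·2)/(47/6)=-60/47
back: M2=-60/47
back: M1=2−1/6·-60/47=104/47
M: M0=0, M1=104/47, M2=-60/47, M3=0
seg 0: a=-3, c=M0/2=0, d=(M1−M0)/(6·2)=26/141, b=Δ0−h0·(2M0+M1)/6=-245/141
seg 1: a=-5, c=M1/2=52/47, d=(M2−M1)/(6·1)=-82/141, b=Δ1−h1·(2M1+M2)/6=67/141
seg 2: a=-4, c=M2/2=-30/47, d=(M3−M2)/(6·3)=10/141, b=Δ2−h2·(2M2+M3)/6=133/141
t_q=15/4 → seg 2, τ=3/4; S=-4+133/141·τ+-30/47·τ²+10/141·τ³=-5447/1504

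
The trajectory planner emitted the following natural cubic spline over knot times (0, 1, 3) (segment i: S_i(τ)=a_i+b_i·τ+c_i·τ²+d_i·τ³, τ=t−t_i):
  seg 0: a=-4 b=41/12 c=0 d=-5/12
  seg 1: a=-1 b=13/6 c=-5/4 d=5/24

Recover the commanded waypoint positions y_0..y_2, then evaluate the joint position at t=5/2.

y_0 = S_0(0) = a_0 = -4
y_1 = S_1(0) = a_1 = -1
y_2 = S_1(2) = 0
t_q=5/2 is in segment 1 (τ=3/2); S_1(τ)=9/64

y_0=-4 y_1=-1 y_2=0
S(5/2) = 9/64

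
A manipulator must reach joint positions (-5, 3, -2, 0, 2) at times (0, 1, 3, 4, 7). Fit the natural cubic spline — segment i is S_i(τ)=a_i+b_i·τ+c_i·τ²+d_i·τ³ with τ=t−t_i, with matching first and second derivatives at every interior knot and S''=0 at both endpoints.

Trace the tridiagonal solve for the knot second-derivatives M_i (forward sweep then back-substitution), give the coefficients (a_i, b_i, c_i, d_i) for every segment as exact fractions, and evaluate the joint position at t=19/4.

  seg 0: a=-5 b=15409/1500 c=0 d=-3409/1500
  seg 1: a=3 b=2591/750 c=-3409/500 d=5761/3000
  seg 2: a=-2 b=-58/75 c=588/125 d=-724/375
  seg 3: a=0 b=1066/375 c=-136/125 d=136/1125
S(19/4) = 1571/1000

Δ: Δ0=8, Δ1=-5/2, Δ2=2, Δ3=2/3
row 1: diag=6, rhs=-63; c'=1/3, d'=-21/2
row 2: denom=6−2·1/3=16/3; d'=(27−2·-21/2)/(16/3)=9
row 3: denom=8−1·3/16=125/16; d'=(-8−1·9)/(125/16)=-272/125
back: M3=-272/125
back: M2=9−3/16·-272/125=1176/125
back: M1=-21/2−1/3·1176/125=-3409/250
M: M0=0, M1=-3409/250, M2=1176/125, M3=-272/125, M4=0
seg 0: a=-5, c=M0/2=0, d=(M1−M0)/(6·1)=-3409/1500, b=Δ0−h0·(2M0+M1)/6=15409/1500
seg 1: a=3, c=M1/2=-3409/500, d=(M2−M1)/(6·2)=5761/3000, b=Δ1−h1·(2M1+M2)/6=2591/750
seg 2: a=-2, c=M2/2=588/125, d=(M3−M2)/(6·1)=-724/375, b=Δ2−h2·(2M2+M3)/6=-58/75
seg 3: a=0, c=M3/2=-136/125, d=(M4−M3)/(6·3)=136/1125, b=Δ3−h3·(2M3+M4)/6=1066/375
t_q=19/4 → seg 3, τ=3/4; S=0+1066/375·τ+-136/125·τ²+136/1125·τ³=1571/1000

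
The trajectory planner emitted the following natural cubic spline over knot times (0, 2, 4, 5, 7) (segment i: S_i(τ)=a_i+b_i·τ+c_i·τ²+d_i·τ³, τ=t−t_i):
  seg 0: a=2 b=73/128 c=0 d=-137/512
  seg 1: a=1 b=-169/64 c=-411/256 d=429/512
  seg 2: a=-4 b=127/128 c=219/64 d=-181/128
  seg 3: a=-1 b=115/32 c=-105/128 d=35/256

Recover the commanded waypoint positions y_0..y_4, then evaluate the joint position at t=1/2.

y_0=2 y_1=1 y_2=-4 y_3=-1 y_4=4
S(1/2) = 9223/4096

y_0 = S_0(0) = a_0 = 2
y_1 = S_1(0) = a_1 = 1
y_2 = S_2(0) = a_2 = -4
y_3 = S_3(0) = a_3 = -1
y_4 = S_3(2) = 4
t_q=1/2 is in segment 0 (τ=1/2); S_0(τ)=9223/4096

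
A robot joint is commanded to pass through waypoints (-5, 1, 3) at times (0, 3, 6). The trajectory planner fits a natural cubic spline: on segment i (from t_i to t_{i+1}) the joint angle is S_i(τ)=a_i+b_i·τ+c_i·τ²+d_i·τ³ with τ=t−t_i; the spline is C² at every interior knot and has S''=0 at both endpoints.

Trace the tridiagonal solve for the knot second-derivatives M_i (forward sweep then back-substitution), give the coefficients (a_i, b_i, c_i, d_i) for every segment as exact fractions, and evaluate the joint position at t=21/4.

Δ: Δ0=2, Δ1=2/3
row 1: diag=12, rhs=-8; c'=1/4, d'=-2/3
back: M1=-2/3
M: M0=0, M1=-2/3, M2=0
seg 0: a=-5, c=M0/2=0, d=(M1−M0)/(6·3)=-1/27, b=Δ0−h0·(2M0+M1)/6=7/3
seg 1: a=1, c=M1/2=-1/3, d=(M2−M1)/(6·3)=1/27, b=Δ1−h1·(2M1+M2)/6=4/3
t_q=21/4 → seg 1, τ=9/4; S=1+4/3·τ+-1/3·τ²+1/27·τ³=175/64

  seg 0: a=-5 b=7/3 c=0 d=-1/27
  seg 1: a=1 b=4/3 c=-1/3 d=1/27
S(21/4) = 175/64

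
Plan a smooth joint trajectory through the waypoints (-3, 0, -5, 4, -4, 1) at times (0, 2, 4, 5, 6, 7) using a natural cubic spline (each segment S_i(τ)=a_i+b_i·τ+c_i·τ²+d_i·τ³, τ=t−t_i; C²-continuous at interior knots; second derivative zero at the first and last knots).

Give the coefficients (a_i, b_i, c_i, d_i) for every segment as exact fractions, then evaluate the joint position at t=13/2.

  seg 0: a=-3 b=661/157 c=0 d=-851/1256
  seg 1: a=0 b=-1231/314 c=-2553/628 d=2999/1256
  seg 2: a=-5 b=1330/157 c=1611/157 d=-1528/157
  seg 3: a=4 b=-32/157 c=-2973/157 d=1749/157
  seg 4: a=-4 b=-731/157 c=2274/157 d=-758/157
S(13/2) = -2079/628

Δ: Δ0=3/2, Δ1=-5/2, Δ2=9, Δ3=-8, Δ4=5
row 1: diag=8, rhs=-24; c'=1/4, d'=-3
row 2: denom=6−2·1/4=11/2; d'=(69−2·-3)/(11/2)=150/11
row 3: denom=4−1·2/11=42/11; d'=(-102−1·150/11)/(42/11)=-212/7
row 4: denom=4−1·11/42=157/42; d'=(78−1·-212/7)/(157/42)=4548/157
back: M4=4548/157
back: M3=-212/7−11/42·4548/157=-5946/157
back: M2=150/11−2/11·-5946/157=3222/157
back: M1=-3−1/4·3222/157=-2553/314
M: M0=0, M1=-2553/314, M2=3222/157, M3=-5946/157, M4=4548/157, M5=0
seg 0: a=-3, c=M0/2=0, d=(M1−M0)/(6·2)=-851/1256, b=Δ0−h0·(2M0+M1)/6=661/157
seg 1: a=0, c=M1/2=-2553/628, d=(M2−M1)/(6·2)=2999/1256, b=Δ1−h1·(2M1+M2)/6=-1231/314
seg 2: a=-5, c=M2/2=1611/157, d=(M3−M2)/(6·1)=-1528/157, b=Δ2−h2·(2M2+M3)/6=1330/157
seg 3: a=4, c=M3/2=-2973/157, d=(M4−M3)/(6·1)=1749/157, b=Δ3−h3·(2M3+M4)/6=-32/157
seg 4: a=-4, c=M4/2=2274/157, d=(M5−M4)/(6·1)=-758/157, b=Δ4−h4·(2M4+M5)/6=-731/157
t_q=13/2 → seg 4, τ=1/2; S=-4+-731/157·τ+2274/157·τ²+-758/157·τ³=-2079/628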